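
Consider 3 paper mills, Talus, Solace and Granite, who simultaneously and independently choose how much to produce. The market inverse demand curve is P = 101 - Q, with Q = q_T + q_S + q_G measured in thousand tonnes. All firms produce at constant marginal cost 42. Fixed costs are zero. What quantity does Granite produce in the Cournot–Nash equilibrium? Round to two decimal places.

Each firm earns π_i = (101 - Q)q_i - 42q_i.
Setting ∂π_i/∂q_i = 0 with rivals' quantities fixed: 59 - 2q_i - Σ_{j≠i} q_j = 0.
By symmetry each firm produces the same amount; substituting Σ_{j≠i} q_j = 2q_i yields q_i = 59/4.

14.75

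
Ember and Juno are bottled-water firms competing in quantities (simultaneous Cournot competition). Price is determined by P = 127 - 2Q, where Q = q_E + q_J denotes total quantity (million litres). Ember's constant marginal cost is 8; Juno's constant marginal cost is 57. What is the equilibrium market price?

64

Ember's profit: π_E = (127 - 2Q)q_E - (8q_E). Setting ∂π_E/∂q_E = 0: 119 - 4q_E - 2(q_J) = 0.
Juno's first-order condition: 70 - 4q_J - 2(q_E) = 0.
Best responses: q_E = (119 - 2q_J)/4, q_J = (70 - 2q_E)/4.
Solving the pair: q_E = 28, q_J = 7/2.
Total output Q = 63/2, so price P = 127 - 2·(63/2) = 64.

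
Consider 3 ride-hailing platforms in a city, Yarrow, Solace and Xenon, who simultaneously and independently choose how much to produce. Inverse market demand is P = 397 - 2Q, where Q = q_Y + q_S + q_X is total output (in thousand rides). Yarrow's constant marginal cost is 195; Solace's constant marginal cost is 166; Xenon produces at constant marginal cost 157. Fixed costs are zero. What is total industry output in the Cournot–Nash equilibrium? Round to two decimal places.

Yarrow's profit: π_Y = (397 - 2Q)q_Y - (195q_Y). Setting ∂π_Y/∂q_Y = 0: 202 - 4q_Y - 2(q_S + q_X) = 0.
Solace's profit: π_S = (397 - 2Q)q_S - (166q_S). Setting ∂π_S/∂q_S = 0: 231 - 4q_S - 2(q_Y + q_X) = 0.
Xenon's first-order condition: 240 - 4q_X - 2(q_Y + q_S) = 0.
Adding the 3 conditions: 673 − 4Q − 4Q = 0, i.e. Q = 673/8.
Back-substituting: q_Y = (202 − 673/4)/2 = 135/8, q_S = (231 − 673/4)/2 = 251/8, q_X = (240 − 673/4)/2 = 287/8.
Total output Q = 135/8 + 251/8 + 287/8 = 673/8.

84.13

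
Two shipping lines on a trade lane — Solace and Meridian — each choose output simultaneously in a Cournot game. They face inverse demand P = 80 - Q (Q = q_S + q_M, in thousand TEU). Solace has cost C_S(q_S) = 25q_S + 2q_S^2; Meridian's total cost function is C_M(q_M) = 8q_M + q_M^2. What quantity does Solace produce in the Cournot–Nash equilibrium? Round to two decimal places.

6.43

Solace's profit: π_S = (80 - Q)q_S - (25q_S + 2q_S²). Setting ∂π_S/∂q_S = 0: 55 - 6q_S - (q_M) = 0.
Meridian's profit: π_M = (80 - Q)q_M - (8q_M + q_M²). Setting ∂π_M/∂q_M = 0: 72 - 4q_M - (q_S) = 0.
Rearranging gives the reaction functions q_S = (55 - q_M)/6 and q_M = (72 - q_S)/4.
Solving the pair: q_S = 148/23, q_M = 377/23.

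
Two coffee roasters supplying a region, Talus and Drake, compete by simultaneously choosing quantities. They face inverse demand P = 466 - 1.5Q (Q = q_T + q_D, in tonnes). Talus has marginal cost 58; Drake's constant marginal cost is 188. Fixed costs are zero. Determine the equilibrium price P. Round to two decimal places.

Talus's profit: π_T = (466 - 1.5Q)q_T - (58q_T). Setting ∂π_T/∂q_T = 0: 408 - 3q_T - (3/2)(q_D) = 0.
Drake's profit: π_D = (466 - 1.5Q)q_D - (188q_D). Setting ∂π_D/∂q_D = 0: 278 - 3q_D - (3/2)(q_T) = 0.
So q_T = (408 - (3/2)q_D)/3 and q_D = (278 - (3/2)q_T)/3.
Substituting one into the other gives q_T = 1076/9 and q_D = 296/9.
Total output Q = 1372/9, so price P = 466 - (3/2)·(1372/9) = 712/3.

237.33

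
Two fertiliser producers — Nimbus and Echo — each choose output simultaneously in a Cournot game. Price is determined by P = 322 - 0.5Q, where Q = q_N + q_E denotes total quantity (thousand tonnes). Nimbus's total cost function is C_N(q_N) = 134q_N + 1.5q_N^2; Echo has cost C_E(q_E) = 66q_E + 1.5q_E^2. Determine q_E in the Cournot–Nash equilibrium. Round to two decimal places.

59.05

Nimbus's profit: π_N = (322 - 0.5Q)q_N - (134q_N + (3/2)q_N²). Setting ∂π_N/∂q_N = 0: 188 - 4q_N - (1/2)(q_E) = 0.
Echo's profit: π_E = (322 - 0.5Q)q_E - (66q_E + (3/2)q_E²). Setting ∂π_E/∂q_E = 0: 256 - 4q_E - (1/2)(q_N) = 0.
Rearranging gives the reaction functions q_N = (188 - (1/2)q_E)/4 and q_E = (256 - (1/2)q_N)/4.
Solving the pair: q_N = 832/21, q_E = 1240/21.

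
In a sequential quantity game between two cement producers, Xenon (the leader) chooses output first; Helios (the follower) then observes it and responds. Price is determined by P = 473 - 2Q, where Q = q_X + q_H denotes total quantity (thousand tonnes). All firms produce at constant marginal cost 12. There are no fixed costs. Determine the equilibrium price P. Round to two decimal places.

Solve by backward induction. Given q_X, the follower Helios maximises π_H = (473 - 2q_X - 2q_H)q_H - 12q_H.
Follower FOC: 461 - 2q_X - 4q_H = 0, so q_H(q_X) = (461 - 2q_X)/4.
Xenon substitutes q_H(q_X) into its own profit: π_X = q_X(473 - 2q_X - (461 - 2q_X)/2) - 12q_X = (485/2 - q_X)q_X - 12q_X.
The leader's first-order condition 461/2 - 2q_X = 0 yields q_X = 461/4.
Then q_H = (461 - 2·(461/4))/4 = 461/8.
Total output Q = 1383/8, so price P = 473 - 2·(1383/8) = 509/4.

127.25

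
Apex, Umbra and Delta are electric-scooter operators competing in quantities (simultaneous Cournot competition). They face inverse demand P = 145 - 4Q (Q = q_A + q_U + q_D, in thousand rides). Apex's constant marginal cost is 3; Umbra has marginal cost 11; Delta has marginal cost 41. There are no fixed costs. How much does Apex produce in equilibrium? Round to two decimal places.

11.75

Apex's profit: π_A = (145 - 4Q)q_A - (3q_A). Setting ∂π_A/∂q_A = 0: 142 - 8q_A - 4(q_U + q_D) = 0.
Umbra's first-order condition: 134 - 8q_U - 4(q_A + q_D) = 0.
Delta's profit: π_D = (145 - 4Q)q_D - (41q_D). Setting ∂π_D/∂q_D = 0: 104 - 8q_D - 4(q_A + q_U) = 0.
Adding the 3 conditions: 380 − 8Q − 8Q = 0, i.e. Q = 95/4.
Back-substituting: q_A = (142 − 95)/4 = 47/4, q_U = (134 − 95)/4 = 39/4, q_D = (104 − 95)/4 = 9/4.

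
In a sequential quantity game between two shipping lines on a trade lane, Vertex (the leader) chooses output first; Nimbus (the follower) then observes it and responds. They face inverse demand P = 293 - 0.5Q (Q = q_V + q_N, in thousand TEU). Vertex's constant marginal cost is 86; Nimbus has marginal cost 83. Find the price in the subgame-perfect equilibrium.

137

Solve by backward induction. Given q_V, the follower Nimbus maximises π_N = (293 - (1/2)q_V - (1/2)q_N)q_N - 83q_N.
Follower FOC: 210 - (1/2)q_V - q_N = 0, so q_N(q_V) = (210 - (1/2)q_V).
Vertex substitutes q_N(q_V) into its own profit: π_V = q_V(293 - (1/2)q_V - (210 - (1/2)q_V)/2) - 86q_V = (188 - (1/4)q_V)q_V - 86q_V.
Leader FOC: 102 - (1/2)q_V = 0, so q_V = 204.
Then q_N = (210 - (1/2)·204) = 108.
Total output Q = 312, so price P = 293 - (1/2)·312 = 137.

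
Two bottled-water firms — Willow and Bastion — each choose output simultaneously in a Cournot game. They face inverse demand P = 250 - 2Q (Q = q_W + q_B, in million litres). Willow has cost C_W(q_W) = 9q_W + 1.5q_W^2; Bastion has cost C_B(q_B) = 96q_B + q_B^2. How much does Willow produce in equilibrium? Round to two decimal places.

Willow's profit: π_W = (250 - 2Q)q_W - (9q_W + (3/2)q_W²). Setting ∂π_W/∂q_W = 0: 241 - 7q_W - 2(q_B) = 0.
Bastion's profit: π_B = (250 - 2Q)q_B - (96q_B + q_B²). Setting ∂π_B/∂q_B = 0: 154 - 6q_B - 2(q_W) = 0.
So q_W = (241 - 2q_B)/7 and q_B = (154 - 2q_W)/6.
Substituting one into the other gives q_W = 569/19 and q_B = 298/19.

29.95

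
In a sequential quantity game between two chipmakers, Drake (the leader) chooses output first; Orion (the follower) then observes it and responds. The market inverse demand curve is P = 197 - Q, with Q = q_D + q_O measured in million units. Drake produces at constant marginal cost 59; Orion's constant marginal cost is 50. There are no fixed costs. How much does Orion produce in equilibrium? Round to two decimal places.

The follower Orion best-responds to any q_D: π_O = (197 - Q)q_O - 50q_O.
Setting the follower's marginal profit to zero, 147 - q_D - 2q_O = 0, i.e. q_O = (147 - q_D)/2.
Drake substitutes q_O(q_D) into its own profit: π_D = q_D(197 - q_D - (147 - q_D)/2) - 59q_D = (247/2 - (1/2)q_D)q_D - 59q_D.
Maximising: ∂π_D/∂q_D = 129/2 - q_D = 0, giving q_D = 129/2.
Then q_O = (147 - 129/2)/2 = 165/4.

41.25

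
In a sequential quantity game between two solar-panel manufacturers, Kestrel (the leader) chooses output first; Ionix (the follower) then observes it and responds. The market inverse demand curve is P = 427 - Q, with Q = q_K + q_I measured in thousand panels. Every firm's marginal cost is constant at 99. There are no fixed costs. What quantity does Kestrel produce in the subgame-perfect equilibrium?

164

Solve by backward induction. Given q_K, the follower Ionix maximises π_I = (427 - q_K - q_I)q_I - 99q_I.
Setting the follower's marginal profit to zero, 328 - q_K - 2q_I = 0, i.e. q_I = (328 - q_K)/2.
Kestrel substitutes q_I(q_K) into its own profit: π_K = q_K(427 - q_K - (328 - q_K)/2) - 99q_K = (263 - (1/2)q_K)q_K - 99q_K.
The leader's first-order condition 164 - q_K = 0 yields q_K = 164.
Then q_I = (328 - 164)/2 = 82.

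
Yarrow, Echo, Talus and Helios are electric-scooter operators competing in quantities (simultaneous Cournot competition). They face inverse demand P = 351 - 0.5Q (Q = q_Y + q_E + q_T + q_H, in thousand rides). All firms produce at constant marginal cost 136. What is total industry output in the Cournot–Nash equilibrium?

344

Each firm earns π_i = (351 - 0.5Q)q_i - 136q_i.
First-order condition (treating rivals' output as given): 215 - q_i - (1/2)·Σ_{j≠i} q_j = 0.
By symmetry each firm produces the same amount; substituting Σ_{j≠i} q_j = 3q_i yields q_i = 215/(5/2) = 86.
Total output Q = 86 + 86 + 86 + 86 = 344.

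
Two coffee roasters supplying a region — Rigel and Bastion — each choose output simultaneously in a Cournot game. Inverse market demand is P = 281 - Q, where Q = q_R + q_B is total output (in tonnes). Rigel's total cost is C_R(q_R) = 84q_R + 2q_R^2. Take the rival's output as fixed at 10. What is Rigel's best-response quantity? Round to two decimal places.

31.17

With the rival's output fixed at 10, Rigel's profit is π_R = (281 - 10 - q_R)q_R - (84q_R + 2q_R²) = (271 - q_R)q_R - (84q_R + 2q_R²).
∂π_R/∂q_R = 187 - 6q_R = 0, so q_R = 187/6.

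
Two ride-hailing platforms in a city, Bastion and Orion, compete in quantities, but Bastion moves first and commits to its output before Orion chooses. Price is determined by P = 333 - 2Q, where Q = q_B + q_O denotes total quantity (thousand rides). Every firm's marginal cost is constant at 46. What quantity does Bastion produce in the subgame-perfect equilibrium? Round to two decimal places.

The follower Orion best-responds to any q_B: π_O = (333 - 2Q)q_O - 46q_O.
Follower FOC: 287 - 2q_B - 4q_O = 0, so q_O(q_B) = (287 - 2q_B)/4.
Bastion substitutes q_O(q_B) into its own profit: π_B = q_B(333 - 2q_B - (287 - 2q_B)/2) - 46q_B = (379/2 - q_B)q_B - 46q_B.
The leader's first-order condition 287/2 - 2q_B = 0 yields q_B = 287/4.
Then q_O = (287 - 2·(287/4))/4 = 287/8.

71.75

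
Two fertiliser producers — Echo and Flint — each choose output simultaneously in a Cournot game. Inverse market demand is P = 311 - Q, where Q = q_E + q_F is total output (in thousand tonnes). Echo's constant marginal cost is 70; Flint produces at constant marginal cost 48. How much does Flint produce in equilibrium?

Echo's profit: π_E = (311 - Q)q_E - (70q_E). Setting ∂π_E/∂q_E = 0: 241 - 2q_E - (q_F) = 0.
Flint's profit: π_F = (311 - Q)q_F - (48q_F). Setting ∂π_F/∂q_F = 0: 263 - 2q_F - (q_E) = 0.
Best responses: q_E = (241 - q_F)/2, q_F = (263 - q_E)/2.
Substituting one into the other gives q_E = 73 and q_F = 95.

95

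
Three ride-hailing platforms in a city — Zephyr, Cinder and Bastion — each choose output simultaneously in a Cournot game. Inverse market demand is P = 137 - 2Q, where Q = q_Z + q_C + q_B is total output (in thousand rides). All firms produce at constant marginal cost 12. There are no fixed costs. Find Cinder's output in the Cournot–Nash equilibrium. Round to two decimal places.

A representative firm's profit is π_i = q_i(137 - 2Q) - 12q_i.
Setting ∂π_i/∂q_i = 0 with rivals' quantities fixed: 125 - 4q_i - 2·Σ_{j≠i} q_j = 0.
By symmetry each firm produces the same amount; substituting Σ_{j≠i} q_j = 2q_i yields q_i = 125/8.

15.63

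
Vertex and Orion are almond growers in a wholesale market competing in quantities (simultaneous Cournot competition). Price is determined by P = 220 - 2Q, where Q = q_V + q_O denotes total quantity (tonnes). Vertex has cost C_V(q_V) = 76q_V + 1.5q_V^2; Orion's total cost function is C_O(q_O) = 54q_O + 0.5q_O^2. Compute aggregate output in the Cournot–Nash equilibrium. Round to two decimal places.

Vertex's profit: π_V = (220 - 2Q)q_V - (76q_V + (3/2)q_V²). Setting ∂π_V/∂q_V = 0: 144 - 7q_V - 2(q_O) = 0.
Orion's first-order condition: 166 - 5q_O - 2(q_V) = 0.
Best responses: q_V = (144 - 2q_O)/7, q_O = (166 - 2q_V)/5.
Solving the pair: q_V = 388/31, q_O = 874/31.
Total output Q = 388/31 + 874/31 = 1262/31.

40.71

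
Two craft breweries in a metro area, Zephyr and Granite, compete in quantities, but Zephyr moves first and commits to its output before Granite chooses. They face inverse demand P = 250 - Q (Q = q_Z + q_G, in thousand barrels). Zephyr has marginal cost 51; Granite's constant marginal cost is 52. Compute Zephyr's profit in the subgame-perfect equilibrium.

5000

The follower Granite best-responds to any q_Z: π_G = (250 - Q)q_G - 52q_G.
Setting the follower's marginal profit to zero, 198 - q_Z - 2q_G = 0, i.e. q_G = (198 - q_Z)/2.
Zephyr substitutes q_G(q_Z) into its own profit: π_Z = q_Z(250 - q_Z - (198 - q_Z)/2) - 51q_Z = (151 - (1/2)q_Z)q_Z - 51q_Z.
Maximising: ∂π_Z/∂q_Z = 100 - q_Z = 0, giving q_Z = 100.
Then q_G = (198 - 100)/2 = 49.
Price P = 250 - 149 = 101.
Zephyr's profit: (101 - 51)·100 = 5000.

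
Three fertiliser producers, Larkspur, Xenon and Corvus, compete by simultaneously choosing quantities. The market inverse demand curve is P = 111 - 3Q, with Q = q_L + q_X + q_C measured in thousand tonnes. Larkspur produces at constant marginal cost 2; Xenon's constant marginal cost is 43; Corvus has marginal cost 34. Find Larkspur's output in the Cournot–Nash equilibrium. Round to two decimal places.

15.17

Larkspur's profit: π_L = (111 - 3Q)q_L - (2q_L). Setting ∂π_L/∂q_L = 0: 109 - 6q_L - 3(q_X + q_C) = 0.
Xenon's first-order condition: 68 - 6q_X - 3(q_L + q_C) = 0.
Corvus's profit: π_C = (111 - 3Q)q_C - (34q_C). Setting ∂π_C/∂q_C = 0: 77 - 6q_C - 3(q_L + q_X) = 0.
Adding the 3 conditions: 254 − 6Q − 6Q = 0, i.e. Q = 127/6.
Back-substituting: q_L = (109 − 127/2)/3 = 91/6, q_X = (68 − 127/2)/3 = 3/2, q_C = (77 − 127/2)/3 = 9/2.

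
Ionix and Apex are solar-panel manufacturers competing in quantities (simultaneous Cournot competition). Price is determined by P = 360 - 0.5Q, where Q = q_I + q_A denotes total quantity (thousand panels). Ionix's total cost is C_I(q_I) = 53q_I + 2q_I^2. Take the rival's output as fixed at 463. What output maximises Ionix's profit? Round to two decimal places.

15.10

With the rival's output fixed at 463, Ionix's profit is π_I = (360 - (1/2)·463 - (1/2)q_I)q_I - (53q_I + 2q_I²) = (257/2 - (1/2)q_I)q_I - (53q_I + 2q_I²).
∂π_I/∂q_I = 151/2 - 5q_I = 0, so q_I = 151/10.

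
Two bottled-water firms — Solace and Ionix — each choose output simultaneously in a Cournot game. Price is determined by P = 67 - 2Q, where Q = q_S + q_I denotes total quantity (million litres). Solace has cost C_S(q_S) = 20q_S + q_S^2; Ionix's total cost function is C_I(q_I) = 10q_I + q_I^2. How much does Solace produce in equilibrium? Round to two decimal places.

5.25

Solace's profit: π_S = (67 - 2Q)q_S - (20q_S + q_S²). Setting ∂π_S/∂q_S = 0: 47 - 6q_S - 2(q_I) = 0.
Ionix's profit: π_I = (67 - 2Q)q_I - (10q_I + q_I²). Setting ∂π_I/∂q_I = 0: 57 - 6q_I - 2(q_S) = 0.
Rearranging gives the reaction functions q_S = (47 - 2q_I)/6 and q_I = (57 - 2q_S)/6.
Substituting one into the other gives q_S = 21/4 and q_I = 31/4.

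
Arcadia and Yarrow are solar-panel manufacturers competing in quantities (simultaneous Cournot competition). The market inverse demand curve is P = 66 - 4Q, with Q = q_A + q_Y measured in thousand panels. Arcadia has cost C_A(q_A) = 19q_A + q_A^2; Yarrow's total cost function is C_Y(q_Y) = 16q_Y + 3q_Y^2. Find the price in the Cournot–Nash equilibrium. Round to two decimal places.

Arcadia's profit: π_A = (66 - 4Q)q_A - (19q_A + q_A²). Setting ∂π_A/∂q_A = 0: 47 - 10q_A - 4(q_Y) = 0.
Yarrow's profit: π_Y = (66 - 4Q)q_Y - (16q_Y + 3q_Y²). Setting ∂π_Y/∂q_Y = 0: 50 - 14q_Y - 4(q_A) = 0.
Rearranging gives the reaction functions q_A = (47 - 4q_Y)/10 and q_Y = (50 - 4q_A)/14.
Solving the pair: q_A = 229/62, q_Y = 78/31.
Total output Q = 385/62, so price P = 66 - 4·(385/62) = 1276/31.

41.16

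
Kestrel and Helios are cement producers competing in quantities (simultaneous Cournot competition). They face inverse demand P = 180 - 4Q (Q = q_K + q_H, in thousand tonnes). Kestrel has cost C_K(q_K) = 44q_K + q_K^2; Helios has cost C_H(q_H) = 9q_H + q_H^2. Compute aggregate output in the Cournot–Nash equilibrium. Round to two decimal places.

Kestrel's profit: π_K = (180 - 4Q)q_K - (44q_K + q_K²). Setting ∂π_K/∂q_K = 0: 136 - 10q_K - 4(q_H) = 0.
Helios's profit: π_H = (180 - 4Q)q_H - (9q_H + q_H²). Setting ∂π_H/∂q_H = 0: 171 - 10q_H - 4(q_K) = 0.
So q_K = (136 - 4q_H)/10 and q_H = (171 - 4q_K)/10.
Solving the pair: q_K = 169/21, q_H = 583/42.
Total output Q = 169/21 + 583/42 = 307/14.

21.93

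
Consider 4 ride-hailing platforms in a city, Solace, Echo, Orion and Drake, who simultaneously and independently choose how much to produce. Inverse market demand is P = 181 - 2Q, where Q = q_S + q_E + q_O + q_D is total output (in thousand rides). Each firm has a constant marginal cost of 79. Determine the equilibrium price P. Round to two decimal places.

A representative firm's profit is π_i = q_i(181 - 2Q) - 79q_i.
First-order condition (treating rivals' output as given): 102 - 4q_i - 2·Σ_{j≠i} q_j = 0.
By symmetry each firm produces the same amount; substituting Σ_{j≠i} q_j = 3q_i yields q_i = 102/10 = 51/5.
Total output Q = 204/5, so price P = 181 - 2·(204/5) = 497/5.

99.40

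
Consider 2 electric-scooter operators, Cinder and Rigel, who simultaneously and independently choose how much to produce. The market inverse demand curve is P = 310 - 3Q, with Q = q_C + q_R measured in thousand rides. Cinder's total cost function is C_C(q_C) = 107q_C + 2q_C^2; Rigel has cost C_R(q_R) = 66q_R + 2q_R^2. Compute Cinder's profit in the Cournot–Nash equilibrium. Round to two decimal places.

Cinder's profit: π_C = (310 - 3Q)q_C - (107q_C + 2q_C²). Setting ∂π_C/∂q_C = 0: 203 - 10q_C - 3(q_R) = 0.
Rigel's profit: π_R = (310 - 3Q)q_R - (66q_R + 2q_R²). Setting ∂π_R/∂q_R = 0: 244 - 10q_R - 3(q_C) = 0.
So q_C = (203 - 3q_R)/10 and q_R = (244 - 3q_C)/10.
Substituting one into the other gives q_C = 1298/91 and q_R = 1831/91.
Price P = 310 - 3·(447/13) = 206.8462.
Cinder's profit: 206.8462·(1298/91) - 107·(1298/91) - 2(1298/91)² = 1017.2709.

1017.27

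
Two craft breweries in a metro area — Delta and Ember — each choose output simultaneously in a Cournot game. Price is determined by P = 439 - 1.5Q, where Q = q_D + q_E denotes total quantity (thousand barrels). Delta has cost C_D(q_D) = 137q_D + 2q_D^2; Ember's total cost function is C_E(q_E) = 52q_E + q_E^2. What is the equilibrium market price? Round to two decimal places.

293.10

Delta's profit: π_D = (439 - 1.5Q)q_D - (137q_D + 2q_D²). Setting ∂π_D/∂q_D = 0: 302 - 7q_D - (3/2)(q_E) = 0.
Ember's first-order condition: 387 - 5q_E - (3/2)(q_D) = 0.
Best responses: q_D = (302 - (3/2)q_E)/7, q_E = (387 - (3/2)q_D)/5.
Solving the pair: q_D = 28.3817, q_E = 68.8855.
Total output Q = 97.2672, so price P = 439 - (3/2)·97.2672 = 293.0992.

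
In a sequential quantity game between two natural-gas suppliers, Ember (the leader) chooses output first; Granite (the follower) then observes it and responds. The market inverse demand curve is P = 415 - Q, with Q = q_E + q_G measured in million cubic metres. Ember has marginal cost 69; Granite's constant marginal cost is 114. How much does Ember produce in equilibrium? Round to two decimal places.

The follower Granite best-responds to any q_E: π_G = (415 - Q)q_G - 114q_G.
Setting the follower's marginal profit to zero, 301 - q_E - 2q_G = 0, i.e. q_G = (301 - q_E)/2.
Ember substitutes q_G(q_E) into its own profit: π_E = q_E(415 - q_E - (301 - q_E)/2) - 69q_E = (529/2 - (1/2)q_E)q_E - 69q_E.
Maximising: ∂π_E/∂q_E = 391/2 - q_E = 0, giving q_E = 391/2.
Then q_G = (301 - 391/2)/2 = 211/4.

195.50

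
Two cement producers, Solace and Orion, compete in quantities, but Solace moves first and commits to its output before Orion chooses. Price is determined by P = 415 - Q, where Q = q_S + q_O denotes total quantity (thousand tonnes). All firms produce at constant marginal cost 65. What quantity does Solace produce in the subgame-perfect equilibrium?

175

The follower Orion best-responds to any q_S: π_O = (415 - Q)q_O - 65q_O.
∂π_O/∂q_O = 350 - q_S - 2q_O = 0 gives the reaction function q_O = (350 - q_S)/2.
The leader anticipates this reaction. Substituting into P = 415 - Q gives P = 240 - (1/2)q_S, so π_S = (240 - (1/2)q_S)q_S - 65q_S.
The leader's first-order condition 175 - q_S = 0 yields q_S = 175.
Then q_O = (350 - 175)/2 = 175/2.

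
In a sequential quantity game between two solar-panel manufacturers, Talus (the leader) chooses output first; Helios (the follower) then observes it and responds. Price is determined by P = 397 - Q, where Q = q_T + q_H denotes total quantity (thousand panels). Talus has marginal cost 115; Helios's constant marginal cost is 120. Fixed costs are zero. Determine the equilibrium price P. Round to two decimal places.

186.75

Solve by backward induction. Given q_T, the follower Helios maximises π_H = (397 - q_T - q_H)q_H - 120q_H.
∂π_H/∂q_H = 277 - q_T - 2q_H = 0 gives the reaction function q_H = (277 - q_T)/2.
Talus substitutes q_H(q_T) into its own profit: π_T = q_T(397 - q_T - (277 - q_T)/2) - 115q_T = (517/2 - (1/2)q_T)q_T - 115q_T.
The leader's first-order condition 287/2 - q_T = 0 yields q_T = 287/2.
Then q_H = (277 - 287/2)/2 = 267/4.
Total output Q = 841/4, so price P = 397 - 841/4 = 747/4.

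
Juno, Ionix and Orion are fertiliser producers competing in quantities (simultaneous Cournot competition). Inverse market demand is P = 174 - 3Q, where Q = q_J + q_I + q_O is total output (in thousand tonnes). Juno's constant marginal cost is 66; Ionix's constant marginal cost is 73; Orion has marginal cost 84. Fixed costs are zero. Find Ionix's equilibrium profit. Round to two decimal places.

229.69

Juno's profit: π_J = (174 - 3Q)q_J - (66q_J). Setting ∂π_J/∂q_J = 0: 108 - 6q_J - 3(q_I + q_O) = 0.
Ionix's first-order condition: 101 - 6q_I - 3(q_J + q_O) = 0.
Orion's first-order condition: 90 - 6q_O - 3(q_J + q_I) = 0.
Adding the 3 first-order conditions: 299 − 12Q = 0, so Q = 299/12.
Back-substituting: q_J = (108 − 299/4)/3 = 133/12, q_I = (101 − 299/4)/3 = 35/4, q_O = (90 − 299/4)/3 = 61/12.
Price P = 174 - 3·(299/12) = 397/4.
Ionix's profit: (397/4 - 73)·(35/4) = 229.6875.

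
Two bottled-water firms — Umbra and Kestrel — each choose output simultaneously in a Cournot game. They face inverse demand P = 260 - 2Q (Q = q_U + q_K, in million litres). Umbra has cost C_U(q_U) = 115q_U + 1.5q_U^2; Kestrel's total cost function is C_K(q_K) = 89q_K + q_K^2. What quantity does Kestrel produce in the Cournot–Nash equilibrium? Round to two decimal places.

23.87

Umbra's profit: π_U = (260 - 2Q)q_U - (115q_U + (3/2)q_U²). Setting ∂π_U/∂q_U = 0: 145 - 7q_U - 2(q_K) = 0.
Kestrel's profit: π_K = (260 - 2Q)q_K - (89q_K + q_K²). Setting ∂π_K/∂q_K = 0: 171 - 6q_K - 2(q_U) = 0.
Best responses: q_U = (145 - 2q_K)/7, q_K = (171 - 2q_U)/6.
Substituting one into the other gives q_U = 264/19 and q_K = 907/38.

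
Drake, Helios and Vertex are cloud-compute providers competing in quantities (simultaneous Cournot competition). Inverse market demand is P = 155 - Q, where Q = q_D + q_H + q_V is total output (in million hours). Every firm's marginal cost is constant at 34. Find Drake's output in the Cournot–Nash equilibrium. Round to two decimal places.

30.25

Each firm earns π_i = (155 - Q)q_i - 34q_i.
First-order condition (treating rivals' output as given): 121 - 2q_i - Σ_{j≠i} q_j = 0.
By symmetry each firm produces the same amount; substituting Σ_{j≠i} q_j = 2q_i yields q_i = 121/4.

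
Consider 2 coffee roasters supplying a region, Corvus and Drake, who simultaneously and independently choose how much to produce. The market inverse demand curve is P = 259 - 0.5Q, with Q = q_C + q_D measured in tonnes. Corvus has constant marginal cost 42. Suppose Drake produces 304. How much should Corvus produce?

65

With the rival's output fixed at 304, Corvus's profit is π_C = (259 - (1/2)·304 - (1/2)q_C)q_C - (42q_C) = (107 - (1/2)q_C)q_C - (42q_C).
∂π_C/∂q_C = 65 - q_C = 0, so q_C = 65.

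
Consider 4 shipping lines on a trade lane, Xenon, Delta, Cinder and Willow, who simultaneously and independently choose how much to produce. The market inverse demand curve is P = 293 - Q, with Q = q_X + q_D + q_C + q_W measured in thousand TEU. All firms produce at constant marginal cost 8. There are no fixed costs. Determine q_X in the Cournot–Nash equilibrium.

57

Each firm earns π_i = (293 - Q)q_i - 8q_i.
First-order condition (treating rivals' output as given): 285 - 2q_i - Σ_{j≠i} q_j = 0.
By symmetry each firm produces the same amount; substituting Σ_{j≠i} q_j = 3q_i yields q_i = 285/5 = 57.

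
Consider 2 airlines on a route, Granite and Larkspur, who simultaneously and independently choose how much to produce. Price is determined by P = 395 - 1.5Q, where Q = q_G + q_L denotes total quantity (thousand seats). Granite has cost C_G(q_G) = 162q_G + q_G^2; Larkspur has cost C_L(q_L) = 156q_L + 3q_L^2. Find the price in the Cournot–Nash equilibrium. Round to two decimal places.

304.33

Granite's profit: π_G = (395 - 1.5Q)q_G - (162q_G + q_G²). Setting ∂π_G/∂q_G = 0: 233 - 5q_G - (3/2)(q_L) = 0.
Larkspur's first-order condition: 239 - 9q_L - (3/2)(q_G) = 0.
So q_G = (233 - (3/2)q_L)/5 and q_L = (239 - (3/2)q_G)/9.
Solving the pair: q_G = 122/3, q_L = 178/9.
Total output Q = 544/9, so price P = 395 - (3/2)·(544/9) = 913/3.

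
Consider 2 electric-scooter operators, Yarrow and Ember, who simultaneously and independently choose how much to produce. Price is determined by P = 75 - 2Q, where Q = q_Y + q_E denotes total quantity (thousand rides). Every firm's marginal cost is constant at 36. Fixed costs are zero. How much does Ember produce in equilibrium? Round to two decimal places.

A representative firm's profit is π_i = q_i(75 - 2Q) - 36q_i.
First-order condition (treating rivals' output as given): 39 - 4q_i - 2q_j = 0.
By symmetry each firm produces the same amount; substituting q_j = q_i yields q_i = 39/6 = 13/2.

6.50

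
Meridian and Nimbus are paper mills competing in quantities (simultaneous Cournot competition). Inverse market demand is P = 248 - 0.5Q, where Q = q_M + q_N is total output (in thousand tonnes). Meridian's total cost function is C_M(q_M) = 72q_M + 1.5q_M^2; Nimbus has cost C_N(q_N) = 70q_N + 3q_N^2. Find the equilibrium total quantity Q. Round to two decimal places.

Meridian's profit: π_M = (248 - 0.5Q)q_M - (72q_M + (3/2)q_M²). Setting ∂π_M/∂q_M = 0: 176 - 4q_M - (1/2)(q_N) = 0.
Nimbus's first-order condition: 178 - 7q_N - (1/2)(q_M) = 0.
Best responses: q_M = (176 - (1/2)q_N)/4, q_N = (178 - (1/2)q_M)/7.
Substituting one into the other gives q_M = 1524/37 and q_N = 832/37.
Total output Q = 1524/37 + 832/37 = 63.6757.

63.68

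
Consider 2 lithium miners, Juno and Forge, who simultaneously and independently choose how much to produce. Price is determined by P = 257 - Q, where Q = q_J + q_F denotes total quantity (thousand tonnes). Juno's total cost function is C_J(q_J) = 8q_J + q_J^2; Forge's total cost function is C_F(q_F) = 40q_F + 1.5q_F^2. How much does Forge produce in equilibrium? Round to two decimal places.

32.58

Juno's profit: π_J = (257 - Q)q_J - (8q_J + q_J²). Setting ∂π_J/∂q_J = 0: 249 - 4q_J - (q_F) = 0.
Forge's profit: π_F = (257 - Q)q_F - (40q_F + (3/2)q_F²). Setting ∂π_F/∂q_F = 0: 217 - 5q_F - (q_J) = 0.
Rearranging gives the reaction functions q_J = (249 - q_F)/4 and q_F = (217 - q_J)/5.
Substituting one into the other gives q_J = 1028/19 and q_F = 619/19.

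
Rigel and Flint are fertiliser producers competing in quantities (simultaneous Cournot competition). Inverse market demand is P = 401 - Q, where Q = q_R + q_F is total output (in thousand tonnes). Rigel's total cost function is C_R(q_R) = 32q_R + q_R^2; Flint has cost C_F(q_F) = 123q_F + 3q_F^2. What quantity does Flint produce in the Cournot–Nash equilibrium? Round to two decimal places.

Rigel's profit: π_R = (401 - Q)q_R - (32q_R + q_R²). Setting ∂π_R/∂q_R = 0: 369 - 4q_R - (q_F) = 0.
Flint's profit: π_F = (401 - Q)q_F - (123q_F + 3q_F²). Setting ∂π_F/∂q_F = 0: 278 - 8q_F - (q_R) = 0.
Best responses: q_R = (369 - q_F)/4, q_F = (278 - q_R)/8.
Substituting one into the other gives q_R = 86.2581 and q_F = 743/31.

23.97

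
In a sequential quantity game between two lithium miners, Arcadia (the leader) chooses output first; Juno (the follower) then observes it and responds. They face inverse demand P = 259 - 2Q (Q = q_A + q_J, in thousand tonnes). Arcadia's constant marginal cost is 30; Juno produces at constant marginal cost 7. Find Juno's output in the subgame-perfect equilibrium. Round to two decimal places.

The follower Juno best-responds to any q_A: π_J = (259 - 2Q)q_J - 7q_J.
Setting the follower's marginal profit to zero, 252 - 2q_A - 4q_J = 0, i.e. q_J = (252 - 2q_A)/4.
The leader anticipates this reaction. Substituting into P = 259 - 2Q gives P = 133 - q_A, so π_A = (133 - q_A)q_A - 30q_A.
Maximising: ∂π_A/∂q_A = 103 - 2q_A = 0, giving q_A = 103/2.
Then q_J = (252 - 2·(103/2))/4 = 149/4.

37.25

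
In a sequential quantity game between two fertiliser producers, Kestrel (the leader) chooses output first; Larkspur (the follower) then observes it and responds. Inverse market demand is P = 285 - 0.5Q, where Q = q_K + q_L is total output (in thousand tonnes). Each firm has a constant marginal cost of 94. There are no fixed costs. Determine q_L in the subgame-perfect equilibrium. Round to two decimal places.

95.50

Solve by backward induction. Given q_K, the follower Larkspur maximises π_L = (285 - (1/2)q_K - (1/2)q_L)q_L - 94q_L.
Setting the follower's marginal profit to zero, 191 - (1/2)q_K - q_L = 0, i.e. q_L = (191 - (1/2)q_K).
The leader anticipates this reaction. Substituting into P = 285 - 0.5Q gives P = 379/2 - (1/4)q_K, so π_K = (379/2 - (1/4)q_K)q_K - 94q_K.
Maximising: ∂π_K/∂q_K = 191/2 - (1/2)q_K = 0, giving q_K = 191.
Then q_L = (191 - (1/2)·191) = 191/2.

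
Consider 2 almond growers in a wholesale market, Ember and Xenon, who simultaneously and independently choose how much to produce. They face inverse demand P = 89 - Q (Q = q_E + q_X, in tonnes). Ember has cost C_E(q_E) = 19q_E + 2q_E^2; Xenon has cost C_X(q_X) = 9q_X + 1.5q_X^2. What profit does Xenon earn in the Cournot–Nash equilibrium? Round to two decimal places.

Ember's profit: π_E = (89 - Q)q_E - (19q_E + 2q_E²). Setting ∂π_E/∂q_E = 0: 70 - 6q_E - (q_X) = 0.
Xenon's first-order condition: 80 - 5q_X - (q_E) = 0.
So q_E = (70 - q_X)/6 and q_X = (80 - q_E)/5.
Substituting one into the other gives q_E = 270/29 and q_X = 410/29.
Price P = 89 - 680/29 = 1901/29.
Xenon's profit: (1901/29)·(410/29) - 9·(410/29) - (3/2)(410/29)² = 499.7027.

499.70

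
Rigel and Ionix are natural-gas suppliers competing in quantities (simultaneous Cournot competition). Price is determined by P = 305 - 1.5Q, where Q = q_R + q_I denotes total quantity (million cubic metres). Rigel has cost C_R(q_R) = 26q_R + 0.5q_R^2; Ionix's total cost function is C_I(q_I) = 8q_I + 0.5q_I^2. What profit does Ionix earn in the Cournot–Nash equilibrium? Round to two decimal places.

6263.86

Rigel's profit: π_R = (305 - 1.5Q)q_R - (26q_R + (1/2)q_R²). Setting ∂π_R/∂q_R = 0: 279 - 4q_R - (3/2)(q_I) = 0.
Ionix's first-order condition: 297 - 4q_I - (3/2)(q_R) = 0.
Rearranging gives the reaction functions q_R = (279 - (3/2)q_I)/4 and q_I = (297 - (3/2)q_R)/4.
Substituting one into the other gives q_R = 48.7636 and q_I = 55.9636.
Price P = 305 - (3/2)·(1152/11) = 1627/11.
Ionix's profit: (1627/11)·55.9636 - 8·55.9636 - (1/2)·55.9636² = 6263.8572.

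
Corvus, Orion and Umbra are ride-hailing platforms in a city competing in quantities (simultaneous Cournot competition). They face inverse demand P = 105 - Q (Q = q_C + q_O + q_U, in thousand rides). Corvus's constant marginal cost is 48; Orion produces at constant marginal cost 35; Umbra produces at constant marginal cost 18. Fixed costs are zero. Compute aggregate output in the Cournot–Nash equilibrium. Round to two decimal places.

Corvus's profit: π_C = (105 - Q)q_C - (48q_C). Setting ∂π_C/∂q_C = 0: 57 - 2q_C - (q_O + q_U) = 0.
Orion's profit: π_O = (105 - Q)q_O - (35q_O). Setting ∂π_O/∂q_O = 0: 70 - 2q_O - (q_C + q_U) = 0.
Umbra's profit: π_U = (105 - Q)q_U - (18q_U). Setting ∂π_U/∂q_U = 0: 87 - 2q_U - (q_C + q_O) = 0.
Summing all 3 equations gives 214 − 4Q = 0, hence Q = 107/2.
Back-substituting: q_C = (57 − 107/2) = 7/2, q_O = (70 − 107/2) = 33/2, q_U = (87 − 107/2) = 67/2.
Total output Q = 7/2 + 33/2 + 67/2 = 107/2.

53.50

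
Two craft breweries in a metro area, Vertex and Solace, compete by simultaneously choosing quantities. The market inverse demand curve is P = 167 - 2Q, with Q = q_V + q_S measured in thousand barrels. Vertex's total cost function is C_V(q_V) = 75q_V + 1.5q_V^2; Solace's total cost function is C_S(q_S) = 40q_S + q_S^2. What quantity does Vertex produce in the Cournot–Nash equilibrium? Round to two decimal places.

Vertex's profit: π_V = (167 - 2Q)q_V - (75q_V + (3/2)q_V²). Setting ∂π_V/∂q_V = 0: 92 - 7q_V - 2(q_S) = 0.
Solace's profit: π_S = (167 - 2Q)q_S - (40q_S + q_S²). Setting ∂π_S/∂q_S = 0: 127 - 6q_S - 2(q_V) = 0.
Best responses: q_V = (92 - 2q_S)/7, q_S = (127 - 2q_V)/6.
Solving the pair: q_V = 149/19, q_S = 705/38.

7.84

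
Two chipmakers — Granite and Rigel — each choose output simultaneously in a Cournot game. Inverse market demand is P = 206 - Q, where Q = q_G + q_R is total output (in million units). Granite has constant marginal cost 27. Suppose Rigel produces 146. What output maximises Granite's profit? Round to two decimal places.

16.50

With the rival's output fixed at 146, Granite's profit is π_G = (206 - 146 - q_G)q_G - (27q_G) = (60 - q_G)q_G - (27q_G).
∂π_G/∂q_G = 33 - 2q_G = 0, so q_G = 33/2.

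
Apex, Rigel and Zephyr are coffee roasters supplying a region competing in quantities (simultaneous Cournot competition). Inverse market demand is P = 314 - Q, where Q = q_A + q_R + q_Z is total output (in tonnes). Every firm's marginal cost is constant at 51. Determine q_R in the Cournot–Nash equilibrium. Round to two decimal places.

65.75

A representative firm's profit is π_i = q_i(314 - Q) - 51q_i.
First-order condition (treating rivals' output as given): 263 - 2q_i - Σ_{j≠i} q_j = 0.
With identical firms every q_j equals q_i, so Σ_{j≠i} q_j = 2q_i and 263 = 4q_i, giving q_i = 263/4.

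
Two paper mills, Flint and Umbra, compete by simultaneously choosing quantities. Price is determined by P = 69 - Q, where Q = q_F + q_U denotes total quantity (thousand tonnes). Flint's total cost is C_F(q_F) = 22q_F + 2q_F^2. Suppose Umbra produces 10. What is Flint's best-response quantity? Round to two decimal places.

With the rival's output fixed at 10, Flint's profit is π_F = (69 - 10 - q_F)q_F - (22q_F + 2q_F²) = (59 - q_F)q_F - (22q_F + 2q_F²).
∂π_F/∂q_F = 37 - 6q_F = 0, so q_F = 37/6.

6.17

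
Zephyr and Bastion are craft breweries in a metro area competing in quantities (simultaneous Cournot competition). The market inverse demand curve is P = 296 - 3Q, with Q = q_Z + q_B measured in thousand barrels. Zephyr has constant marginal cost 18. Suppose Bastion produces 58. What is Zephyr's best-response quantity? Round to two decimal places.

With the rival's output fixed at 58, Zephyr's profit is π_Z = (296 - 3·58 - 3q_Z)q_Z - (18q_Z) = (122 - 3q_Z)q_Z - (18q_Z).
∂π_Z/∂q_Z = 104 - 6q_Z = 0, so q_Z = 52/3.

17.33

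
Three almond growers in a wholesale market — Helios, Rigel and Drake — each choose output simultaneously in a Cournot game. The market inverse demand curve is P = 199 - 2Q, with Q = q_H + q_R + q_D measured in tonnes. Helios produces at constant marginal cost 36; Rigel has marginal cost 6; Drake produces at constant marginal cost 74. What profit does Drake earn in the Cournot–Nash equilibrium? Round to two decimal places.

11.28

Helios's profit: π_H = (199 - 2Q)q_H - (36q_H). Setting ∂π_H/∂q_H = 0: 163 - 4q_H - 2(q_R + q_D) = 0.
Rigel's first-order condition: 193 - 4q_R - 2(q_H + q_D) = 0.
Drake's first-order condition: 125 - 4q_D - 2(q_H + q_R) = 0.
Summing all 3 equations gives 481 − 8Q = 0, hence Q = 481/8.
Back-substituting: q_H = (163 − 481/4)/2 = 171/8, q_R = (193 − 481/4)/2 = 291/8, q_D = (125 − 481/4)/2 = 19/8.
Price P = 199 - 2·(481/8) = 315/4.
Drake's profit: (315/4 - 74)·(19/8) = 361/32.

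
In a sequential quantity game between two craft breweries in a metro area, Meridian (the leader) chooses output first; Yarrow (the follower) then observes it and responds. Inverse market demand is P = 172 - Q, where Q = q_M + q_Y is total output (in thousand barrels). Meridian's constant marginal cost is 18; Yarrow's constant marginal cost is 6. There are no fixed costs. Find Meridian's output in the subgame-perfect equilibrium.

The follower Yarrow best-responds to any q_M: π_Y = (172 - Q)q_Y - 6q_Y.
Follower FOC: 166 - q_M - 2q_Y = 0, so q_Y(q_M) = (166 - q_M)/2.
Meridian substitutes q_Y(q_M) into its own profit: π_M = q_M(172 - q_M - (166 - q_M)/2) - 18q_M = (89 - (1/2)q_M)q_M - 18q_M.
Maximising: ∂π_M/∂q_M = 71 - q_M = 0, giving q_M = 71.
Then q_Y = (166 - 71)/2 = 95/2.

71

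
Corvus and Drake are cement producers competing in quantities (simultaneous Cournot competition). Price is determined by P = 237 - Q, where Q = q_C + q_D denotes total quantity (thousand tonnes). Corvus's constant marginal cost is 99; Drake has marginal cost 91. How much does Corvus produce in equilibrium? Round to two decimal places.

43.33

Corvus's profit: π_C = (237 - Q)q_C - (99q_C). Setting ∂π_C/∂q_C = 0: 138 - 2q_C - (q_D) = 0.
Drake's profit: π_D = (237 - Q)q_D - (91q_D). Setting ∂π_D/∂q_D = 0: 146 - 2q_D - (q_C) = 0.
So q_C = (138 - q_D)/2 and q_D = (146 - q_C)/2.
Solving the pair: q_C = 130/3, q_D = 154/3.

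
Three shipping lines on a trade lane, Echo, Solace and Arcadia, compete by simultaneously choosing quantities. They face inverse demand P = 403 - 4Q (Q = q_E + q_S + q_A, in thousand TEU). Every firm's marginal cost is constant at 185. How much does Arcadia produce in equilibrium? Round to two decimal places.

Each firm earns π_i = (403 - 4Q)q_i - 185q_i.
First-order condition (treating rivals' output as given): 218 - 8q_i - 4·Σ_{j≠i} q_j = 0.
By symmetry each firm produces the same amount; substituting Σ_{j≠i} q_j = 2q_i yields q_i = 218/16 = 109/8.

13.63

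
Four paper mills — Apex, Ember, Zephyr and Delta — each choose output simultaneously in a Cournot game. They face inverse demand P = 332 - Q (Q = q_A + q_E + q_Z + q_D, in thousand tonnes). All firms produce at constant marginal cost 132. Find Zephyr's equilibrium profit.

1600

Each firm earns π_i = (332 - Q)q_i - 132q_i.
First-order condition (treating rivals' output as given): 200 - 2q_i - Σ_{j≠i} q_j = 0.
By symmetry each firm produces the same amount; substituting Σ_{j≠i} q_j = 3q_i yields q_i = 200/5 = 40.
Price P = 332 - 160 = 172.
Zephyr's profit: (172 - 132)·40 = 1600.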